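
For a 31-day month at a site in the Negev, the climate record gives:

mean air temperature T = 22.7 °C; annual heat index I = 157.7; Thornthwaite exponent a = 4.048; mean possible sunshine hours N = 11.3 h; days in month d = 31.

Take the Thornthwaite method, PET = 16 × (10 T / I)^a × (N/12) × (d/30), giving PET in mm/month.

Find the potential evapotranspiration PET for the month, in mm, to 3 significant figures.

68.0 mm

10T/I = 10 × 22.7 / 157.7 = 1.4394
(10T/I)^a = 1.4394^4.048 = 4.3684
Uncorrected PET = 16 × 4.3684 = 69.894 mm
Correction = (N/12)(d/30) = (11.3/12)(31/30) = 0.9731
PET = 69.894 × 0.9731 = 68.014 mm/month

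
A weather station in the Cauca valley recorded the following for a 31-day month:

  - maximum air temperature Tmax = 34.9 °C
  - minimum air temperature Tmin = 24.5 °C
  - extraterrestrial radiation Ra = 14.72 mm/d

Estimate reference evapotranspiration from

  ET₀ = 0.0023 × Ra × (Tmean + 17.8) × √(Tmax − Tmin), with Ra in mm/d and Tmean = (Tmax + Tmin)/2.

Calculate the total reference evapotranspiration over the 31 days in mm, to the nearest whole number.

161 mm

Tmean = (34.9 + 24.5)/2 = 29.70 °C
ET₀ = 0.0023 × 14.72 × (29.70 + 17.8) × √10.4 = 0.0023 × 14.72 × 47.50 × 3.2249 = 5.1862 mm/d
Over 31 days: 5.1862 × 31 = 160.772 mm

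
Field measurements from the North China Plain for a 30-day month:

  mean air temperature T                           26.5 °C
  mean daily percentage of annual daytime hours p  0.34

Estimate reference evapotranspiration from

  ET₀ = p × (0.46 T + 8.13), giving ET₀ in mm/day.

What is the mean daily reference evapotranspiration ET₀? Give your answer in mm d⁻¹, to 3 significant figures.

ET₀ = 0.34 × (0.46 × 26.5 + 8.13) = 0.34 × 20.320 = 6.9088 mm/d

6.91 mm d⁻¹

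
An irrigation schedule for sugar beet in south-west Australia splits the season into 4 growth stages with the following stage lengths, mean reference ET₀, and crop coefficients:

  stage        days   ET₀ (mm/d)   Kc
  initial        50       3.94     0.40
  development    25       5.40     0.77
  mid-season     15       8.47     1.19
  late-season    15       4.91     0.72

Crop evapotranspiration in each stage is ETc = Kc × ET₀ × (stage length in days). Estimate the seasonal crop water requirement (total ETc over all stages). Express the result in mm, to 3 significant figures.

387 mm

initial: 0.40 × 3.94 × 50 = 78.80 mm
development: 0.77 × 5.40 × 25 = 103.95 mm
mid-season: 1.19 × 8.47 × 15 = 151.19 mm
late-season: 0.72 × 4.91 × 15 = 53.03 mm
Seasonal total = 386.97 mm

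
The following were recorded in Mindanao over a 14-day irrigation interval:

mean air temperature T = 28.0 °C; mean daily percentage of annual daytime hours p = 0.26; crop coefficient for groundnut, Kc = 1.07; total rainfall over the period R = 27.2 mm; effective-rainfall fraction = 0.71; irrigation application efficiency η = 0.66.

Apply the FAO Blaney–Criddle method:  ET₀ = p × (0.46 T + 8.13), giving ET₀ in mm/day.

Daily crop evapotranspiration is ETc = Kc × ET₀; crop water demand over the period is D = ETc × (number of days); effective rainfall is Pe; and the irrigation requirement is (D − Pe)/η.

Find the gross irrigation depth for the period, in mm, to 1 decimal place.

94.7 mm

ET₀ = 0.26 × (0.46 × 28.0 + 8.13) = 0.26 × 21.010 = 5.4626 mm/d
ETc = Kc × ET₀ = 1.07 × 5.4626 = 5.8450 mm/d
Crop demand D = ETc × 14 d = 5.8450 × 14 = 81.830 mm
Pe = 0.71 × 27.2 = 19.312 mm
D − Pe = 81.830 − 19.312 = 62.518 mm
Gross irrigation = 62.518 / 0.66 = 94.724 mm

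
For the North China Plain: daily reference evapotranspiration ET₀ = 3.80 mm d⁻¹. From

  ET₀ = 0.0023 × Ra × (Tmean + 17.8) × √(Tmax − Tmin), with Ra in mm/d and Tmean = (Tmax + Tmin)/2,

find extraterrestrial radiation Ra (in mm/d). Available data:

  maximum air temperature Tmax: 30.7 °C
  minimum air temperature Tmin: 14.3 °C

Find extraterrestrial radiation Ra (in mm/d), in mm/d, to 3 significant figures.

Tmean = 22.50 °C; √ΔT = 4.0497
Ra = ET₀ / [0.0023 × (Tmean+17.8) × √ΔT] = 3.80 / (0.0023 × 40.30 × 4.0497) = 10.123 mm/d

10.1 mm/d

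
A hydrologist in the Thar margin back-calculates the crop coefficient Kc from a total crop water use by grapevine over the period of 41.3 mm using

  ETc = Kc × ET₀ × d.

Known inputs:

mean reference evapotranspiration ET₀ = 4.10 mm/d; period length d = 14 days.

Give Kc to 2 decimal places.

ETc = Kc × ET₀ × d  ⇒  Kc = ETc / (ET₀ × d)
Kc = 41.3 / (4.10 × 14) = 41.3 / 57.40 = 0.7195

0.72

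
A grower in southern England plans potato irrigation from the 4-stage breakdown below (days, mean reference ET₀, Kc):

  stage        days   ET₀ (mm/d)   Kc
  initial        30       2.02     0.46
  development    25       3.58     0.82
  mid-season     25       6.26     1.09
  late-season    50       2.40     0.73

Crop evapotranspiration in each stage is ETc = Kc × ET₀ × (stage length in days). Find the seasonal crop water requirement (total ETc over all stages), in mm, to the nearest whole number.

initial: 0.46 × 2.02 × 30 = 27.88 mm
development: 0.82 × 3.58 × 25 = 73.39 mm
mid-season: 1.09 × 6.26 × 25 = 170.59 mm
late-season: 0.73 × 2.40 × 50 = 87.60 mm
Seasonal total = 359.46 mm

359 mm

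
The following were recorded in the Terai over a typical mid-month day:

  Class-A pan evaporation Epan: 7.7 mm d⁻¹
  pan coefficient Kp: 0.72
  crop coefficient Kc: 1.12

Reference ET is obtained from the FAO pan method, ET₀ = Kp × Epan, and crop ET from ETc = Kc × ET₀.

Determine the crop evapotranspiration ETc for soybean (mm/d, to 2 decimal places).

ET₀ = 0.72 × 7.7 = 5.5440 mm/d
ETc = Kc × ET₀ = 1.12 × 5.5440 = 6.2093 mm/d

6.21 mm/d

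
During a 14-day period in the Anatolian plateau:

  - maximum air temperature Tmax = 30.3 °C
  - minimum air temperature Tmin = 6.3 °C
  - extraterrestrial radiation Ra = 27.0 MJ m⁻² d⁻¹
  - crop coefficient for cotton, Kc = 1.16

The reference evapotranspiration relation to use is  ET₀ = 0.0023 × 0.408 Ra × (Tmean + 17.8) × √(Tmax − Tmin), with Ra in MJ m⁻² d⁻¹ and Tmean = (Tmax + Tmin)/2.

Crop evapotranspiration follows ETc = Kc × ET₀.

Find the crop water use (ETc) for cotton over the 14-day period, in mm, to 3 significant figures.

Tmean = (30.3 + 6.3)/2 = 18.30 °C
0.408 Ra = 0.408 × 27.0 = 11.0160 mm/d equivalent
ET₀ = 0.0023 × 11.0160 × (18.30 + 17.8) × √24.0 = 0.0023 × 11.0160 × 36.10 × 4.8990 = 4.4809 mm/d
ETc = Kc × ET₀ = 1.16 × 4.4809 = 5.1978 mm/d
Over 14 days: 5.1978 × 14 = 72.769 mm

72.8 mm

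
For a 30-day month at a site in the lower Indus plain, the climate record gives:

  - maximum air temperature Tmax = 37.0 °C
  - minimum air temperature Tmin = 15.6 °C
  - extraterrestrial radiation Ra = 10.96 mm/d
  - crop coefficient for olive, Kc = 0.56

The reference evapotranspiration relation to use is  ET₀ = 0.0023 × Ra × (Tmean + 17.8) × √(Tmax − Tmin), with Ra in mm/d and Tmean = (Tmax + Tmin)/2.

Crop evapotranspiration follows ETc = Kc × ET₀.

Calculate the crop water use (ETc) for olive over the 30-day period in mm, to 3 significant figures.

86.4 mm

Tmean = (37.0 + 15.6)/2 = 26.30 °C
ET₀ = 0.0023 × 10.96 × (26.30 + 17.8) × √21.4 = 0.0023 × 10.96 × 44.10 × 4.6260 = 5.1426 mm/d
ETc = Kc × ET₀ = 0.56 × 5.1426 = 2.8799 mm/d
Over 30 days: 2.8799 × 30 = 86.397 mm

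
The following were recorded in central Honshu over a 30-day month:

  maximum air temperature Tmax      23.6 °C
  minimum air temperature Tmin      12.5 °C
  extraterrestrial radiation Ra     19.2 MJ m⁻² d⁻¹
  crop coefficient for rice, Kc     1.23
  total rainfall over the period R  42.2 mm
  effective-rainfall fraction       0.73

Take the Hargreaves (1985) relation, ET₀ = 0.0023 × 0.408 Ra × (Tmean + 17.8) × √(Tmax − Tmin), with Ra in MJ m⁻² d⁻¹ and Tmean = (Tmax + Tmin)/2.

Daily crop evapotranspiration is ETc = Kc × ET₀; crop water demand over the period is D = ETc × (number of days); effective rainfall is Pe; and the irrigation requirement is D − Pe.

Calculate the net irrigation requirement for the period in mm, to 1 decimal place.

48.6 mm

Tmean = (23.6 + 12.5)/2 = 18.05 °C
0.408 Ra = 0.408 × 19.2 = 7.8336 mm/d equivalent
ET₀ = 0.0023 × 7.8336 × (18.05 + 17.8) × √11.1 = 0.0023 × 7.8336 × 35.85 × 3.3317 = 2.1520 mm/d
ETc = Kc × ET₀ = 1.23 × 2.1520 = 2.6470 mm/d
Crop demand D = ETc × 30 d = 2.6470 × 30 = 79.410 mm
Pe = 0.73 × 42.2 = 30.806 mm
D − Pe = 79.410 − 30.806 = 48.604 mm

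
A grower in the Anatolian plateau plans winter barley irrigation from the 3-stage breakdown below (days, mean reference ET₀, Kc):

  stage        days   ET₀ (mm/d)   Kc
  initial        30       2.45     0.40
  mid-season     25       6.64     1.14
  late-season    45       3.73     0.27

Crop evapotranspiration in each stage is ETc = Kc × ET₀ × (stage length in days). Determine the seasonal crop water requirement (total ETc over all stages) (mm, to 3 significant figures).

264 mm

initial: 0.40 × 2.45 × 30 = 29.40 mm
mid-season: 1.14 × 6.64 × 25 = 189.24 mm
late-season: 0.27 × 3.73 × 45 = 45.32 mm
Seasonal total = 263.96 mm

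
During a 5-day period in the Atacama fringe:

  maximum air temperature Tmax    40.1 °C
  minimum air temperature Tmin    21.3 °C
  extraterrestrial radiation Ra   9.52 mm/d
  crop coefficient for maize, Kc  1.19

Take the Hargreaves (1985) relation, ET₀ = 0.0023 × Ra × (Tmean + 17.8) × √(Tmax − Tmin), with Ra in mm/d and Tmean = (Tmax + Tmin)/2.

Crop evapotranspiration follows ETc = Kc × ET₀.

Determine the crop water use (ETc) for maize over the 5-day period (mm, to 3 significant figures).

Tmean = (40.1 + 21.3)/2 = 30.70 °C
ET₀ = 0.0023 × 9.52 × (30.70 + 17.8) × √18.8 = 0.0023 × 9.52 × 48.50 × 4.3359 = 4.6045 mm/d
ETc = Kc × ET₀ = 1.19 × 4.6045 = 5.4794 mm/d
Over 5 days: 5.4794 × 5 = 27.397 mm

27.4 mm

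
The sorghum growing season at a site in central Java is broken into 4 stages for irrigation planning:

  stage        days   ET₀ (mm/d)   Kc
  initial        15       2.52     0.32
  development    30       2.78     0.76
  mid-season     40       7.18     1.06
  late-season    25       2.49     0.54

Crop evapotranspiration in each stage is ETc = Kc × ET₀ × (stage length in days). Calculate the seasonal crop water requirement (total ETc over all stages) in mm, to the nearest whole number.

initial: 0.32 × 2.52 × 15 = 12.10 mm
development: 0.76 × 2.78 × 30 = 63.38 mm
mid-season: 1.06 × 7.18 × 40 = 304.43 mm
late-season: 0.54 × 2.49 × 25 = 33.62 mm
Seasonal total = 413.53 mm

414 mm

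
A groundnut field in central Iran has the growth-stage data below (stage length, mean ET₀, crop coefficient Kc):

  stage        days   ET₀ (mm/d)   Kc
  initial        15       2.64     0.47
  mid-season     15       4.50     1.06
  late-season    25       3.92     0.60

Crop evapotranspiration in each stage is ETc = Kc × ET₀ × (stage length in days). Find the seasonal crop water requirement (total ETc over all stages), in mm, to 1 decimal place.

149.0 mm

initial: 0.47 × 2.64 × 15 = 18.61 mm
mid-season: 1.06 × 4.50 × 15 = 71.55 mm
late-season: 0.60 × 3.92 × 25 = 58.80 mm
Seasonal total = 148.96 mm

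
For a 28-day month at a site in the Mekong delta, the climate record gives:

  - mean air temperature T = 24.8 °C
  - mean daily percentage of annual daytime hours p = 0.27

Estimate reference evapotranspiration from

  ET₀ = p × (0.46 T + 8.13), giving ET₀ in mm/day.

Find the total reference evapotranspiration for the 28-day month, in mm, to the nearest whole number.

148 mm

ET₀ = 0.27 × (0.46 × 24.8 + 8.13) = 0.27 × 19.538 = 5.2753 mm/d
Monthly total = 5.2753 × 28 = 147.708 mm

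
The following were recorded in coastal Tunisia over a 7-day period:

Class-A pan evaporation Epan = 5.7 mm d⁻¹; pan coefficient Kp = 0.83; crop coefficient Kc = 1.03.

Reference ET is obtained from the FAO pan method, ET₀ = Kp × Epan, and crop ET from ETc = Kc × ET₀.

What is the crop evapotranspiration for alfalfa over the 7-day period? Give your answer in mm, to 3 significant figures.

ET₀ = 0.83 × 5.7 = 4.7310 mm/d
ETc = Kc × ET₀ = 1.03 × 4.7310 = 4.8729 mm/d
Over 7 days: 4.8729 × 7 = 34.110 mm

34.1 mm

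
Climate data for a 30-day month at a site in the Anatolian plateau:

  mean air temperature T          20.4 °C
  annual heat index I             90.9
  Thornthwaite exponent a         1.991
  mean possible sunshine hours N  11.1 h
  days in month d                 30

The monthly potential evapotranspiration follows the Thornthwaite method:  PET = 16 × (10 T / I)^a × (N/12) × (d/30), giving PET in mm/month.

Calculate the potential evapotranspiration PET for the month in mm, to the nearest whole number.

74 mm

10T/I = 10 × 20.4 / 90.9 = 2.2442
(10T/I)^a = 2.2442^1.991 = 4.9999
Uncorrected PET = 16 × 4.9999 = 79.998 mm
Correction = (N/12)(d/30) = (11.1/12)(30/30) = 0.9250
PET = 79.998 × 0.9250 = 73.998 mm/month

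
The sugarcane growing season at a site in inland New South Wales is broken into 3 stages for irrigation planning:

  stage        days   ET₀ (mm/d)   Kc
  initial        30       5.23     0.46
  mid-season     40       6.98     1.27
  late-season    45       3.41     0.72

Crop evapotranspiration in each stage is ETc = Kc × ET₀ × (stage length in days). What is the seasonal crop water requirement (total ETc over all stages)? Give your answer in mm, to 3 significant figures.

initial: 0.46 × 5.23 × 30 = 72.17 mm
mid-season: 1.27 × 6.98 × 40 = 354.58 mm
late-season: 0.72 × 3.41 × 45 = 110.48 mm
Seasonal total = 537.23 mm

537 mm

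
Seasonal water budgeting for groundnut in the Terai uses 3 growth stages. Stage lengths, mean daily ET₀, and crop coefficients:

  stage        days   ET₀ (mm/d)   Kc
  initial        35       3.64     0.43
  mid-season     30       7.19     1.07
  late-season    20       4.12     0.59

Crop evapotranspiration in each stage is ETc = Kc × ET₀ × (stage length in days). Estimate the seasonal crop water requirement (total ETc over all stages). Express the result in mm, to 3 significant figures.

334 mm

initial: 0.43 × 3.64 × 35 = 54.78 mm
mid-season: 1.07 × 7.19 × 30 = 230.80 mm
late-season: 0.59 × 4.12 × 20 = 48.62 mm
Seasonal total = 334.20 mm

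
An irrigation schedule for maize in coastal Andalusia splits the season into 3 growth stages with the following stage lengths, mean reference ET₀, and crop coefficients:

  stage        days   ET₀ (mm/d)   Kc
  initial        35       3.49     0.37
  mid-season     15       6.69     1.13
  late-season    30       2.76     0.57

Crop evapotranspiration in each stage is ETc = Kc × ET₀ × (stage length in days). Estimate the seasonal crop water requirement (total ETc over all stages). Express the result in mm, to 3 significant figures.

206 mm

initial: 0.37 × 3.49 × 35 = 45.20 mm
mid-season: 1.13 × 6.69 × 15 = 113.40 mm
late-season: 0.57 × 2.76 × 30 = 47.20 mm
Seasonal total = 205.80 mm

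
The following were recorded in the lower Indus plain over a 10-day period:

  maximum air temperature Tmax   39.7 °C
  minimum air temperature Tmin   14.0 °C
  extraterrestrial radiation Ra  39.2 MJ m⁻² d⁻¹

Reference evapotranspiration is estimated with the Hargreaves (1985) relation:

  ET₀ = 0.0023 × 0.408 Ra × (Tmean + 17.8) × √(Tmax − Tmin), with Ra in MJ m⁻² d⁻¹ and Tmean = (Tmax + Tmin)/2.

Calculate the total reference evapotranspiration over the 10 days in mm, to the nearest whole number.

83 mm

Tmean = (39.7 + 14.0)/2 = 26.85 °C
0.408 Ra = 0.408 × 39.2 = 15.9936 mm/d equivalent
ET₀ = 0.0023 × 15.9936 × (26.85 + 17.8) × √25.7 = 0.0023 × 15.9936 × 44.65 × 5.0695 = 8.3265 mm/d
Over 10 days: 8.3265 × 10 = 83.265 mm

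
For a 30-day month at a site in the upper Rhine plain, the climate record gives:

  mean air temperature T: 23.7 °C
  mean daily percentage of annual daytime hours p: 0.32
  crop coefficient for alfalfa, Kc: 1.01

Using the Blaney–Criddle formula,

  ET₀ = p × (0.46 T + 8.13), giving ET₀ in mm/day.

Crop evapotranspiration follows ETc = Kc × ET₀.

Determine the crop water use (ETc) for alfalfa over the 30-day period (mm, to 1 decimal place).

ET₀ = 0.32 × (0.46 × 23.7 + 8.13) = 0.32 × 19.032 = 6.0902 mm/d
ETc = Kc × ET₀ = 1.01 × 6.0902 = 6.1511 mm/d
Over 30 days: 6.1511 × 30 = 184.533 mm

184.5 mm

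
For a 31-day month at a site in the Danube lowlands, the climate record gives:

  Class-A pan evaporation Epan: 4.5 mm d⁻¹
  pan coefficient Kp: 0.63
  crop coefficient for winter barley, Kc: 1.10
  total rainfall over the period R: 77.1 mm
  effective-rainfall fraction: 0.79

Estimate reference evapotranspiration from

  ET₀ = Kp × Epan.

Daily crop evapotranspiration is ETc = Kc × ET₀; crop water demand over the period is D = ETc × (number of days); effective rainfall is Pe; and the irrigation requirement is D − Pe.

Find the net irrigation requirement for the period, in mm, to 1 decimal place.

ET₀ = 0.63 × 4.5 = 2.8350 mm/d
ETc = Kc × ET₀ = 1.10 × 2.8350 = 3.1185 mm/d
Crop demand D = ETc × 31 d = 3.1185 × 31 = 96.674 mm
Pe = 0.79 × 77.1 = 60.909 mm
D − Pe = 96.674 − 60.909 = 35.765 mm

35.8 mm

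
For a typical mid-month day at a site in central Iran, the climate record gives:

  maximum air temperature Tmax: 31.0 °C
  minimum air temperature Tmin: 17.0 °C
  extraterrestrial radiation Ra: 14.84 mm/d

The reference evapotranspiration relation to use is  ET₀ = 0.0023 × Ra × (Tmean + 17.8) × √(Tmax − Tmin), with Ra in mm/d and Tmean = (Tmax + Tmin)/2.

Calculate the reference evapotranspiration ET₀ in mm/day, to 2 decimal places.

5.34 mm/day

Tmean = (31.0 + 17.0)/2 = 24.00 °C
ET₀ = 0.0023 × 14.84 × (24.00 + 17.8) × √14.0 = 0.0023 × 14.84 × 41.80 × 3.7417 = 5.3383 mm/d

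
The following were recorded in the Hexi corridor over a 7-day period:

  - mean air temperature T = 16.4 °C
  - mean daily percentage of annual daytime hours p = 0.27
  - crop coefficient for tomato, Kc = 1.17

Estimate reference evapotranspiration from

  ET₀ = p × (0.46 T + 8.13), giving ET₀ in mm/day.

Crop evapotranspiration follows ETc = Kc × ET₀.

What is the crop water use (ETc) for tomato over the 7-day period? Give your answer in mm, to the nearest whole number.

ET₀ = 0.27 × (0.46 × 16.4 + 8.13) = 0.27 × 15.674 = 4.2320 mm/d
ETc = Kc × ET₀ = 1.17 × 4.2320 = 4.9514 mm/d
Over 7 days: 4.9514 × 7 = 34.660 mm

35 mm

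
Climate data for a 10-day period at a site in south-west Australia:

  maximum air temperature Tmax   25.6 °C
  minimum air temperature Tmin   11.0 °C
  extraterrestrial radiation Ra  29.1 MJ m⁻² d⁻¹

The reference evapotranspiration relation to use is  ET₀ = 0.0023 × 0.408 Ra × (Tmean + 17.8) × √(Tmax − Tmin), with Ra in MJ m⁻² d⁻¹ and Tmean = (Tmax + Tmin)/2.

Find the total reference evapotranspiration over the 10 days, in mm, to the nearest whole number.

38 mm

Tmean = (25.6 + 11.0)/2 = 18.30 °C
0.408 Ra = 0.408 × 29.1 = 11.8728 mm/d equivalent
ET₀ = 0.0023 × 11.8728 × (18.30 + 17.8) × √14.6 = 0.0023 × 11.8728 × 36.10 × 3.8210 = 3.7667 mm/d
Over 10 days: 3.7667 × 10 = 37.667 mm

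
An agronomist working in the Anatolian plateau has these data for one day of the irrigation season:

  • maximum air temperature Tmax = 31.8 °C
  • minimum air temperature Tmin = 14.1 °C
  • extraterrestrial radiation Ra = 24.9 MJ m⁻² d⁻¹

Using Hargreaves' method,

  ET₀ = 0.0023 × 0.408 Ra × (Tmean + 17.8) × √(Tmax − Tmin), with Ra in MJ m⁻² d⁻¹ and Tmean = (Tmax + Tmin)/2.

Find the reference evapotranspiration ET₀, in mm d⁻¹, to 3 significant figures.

4.01 mm d⁻¹

Tmean = (31.8 + 14.1)/2 = 22.95 °C
0.408 Ra = 0.408 × 24.9 = 10.1592 mm/d equivalent
ET₀ = 0.0023 × 10.1592 × (22.95 + 17.8) × √17.7 = 0.0023 × 10.1592 × 40.75 × 4.2071 = 4.0059 mm/d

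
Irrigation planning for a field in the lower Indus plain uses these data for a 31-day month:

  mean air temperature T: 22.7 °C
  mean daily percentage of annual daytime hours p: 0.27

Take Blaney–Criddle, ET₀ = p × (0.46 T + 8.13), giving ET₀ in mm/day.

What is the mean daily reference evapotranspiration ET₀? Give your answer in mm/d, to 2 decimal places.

5.01 mm/d

ET₀ = 0.27 × (0.46 × 22.7 + 8.13) = 0.27 × 18.572 = 5.0144 mm/d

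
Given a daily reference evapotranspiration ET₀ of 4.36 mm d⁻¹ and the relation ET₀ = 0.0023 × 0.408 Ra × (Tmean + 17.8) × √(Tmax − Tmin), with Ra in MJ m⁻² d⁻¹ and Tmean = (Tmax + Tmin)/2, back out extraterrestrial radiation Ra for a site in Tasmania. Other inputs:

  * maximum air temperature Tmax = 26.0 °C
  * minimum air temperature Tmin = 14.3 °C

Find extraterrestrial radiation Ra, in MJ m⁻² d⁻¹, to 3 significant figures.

Tmean = (26.0+14.3)/2 = 20.15 °C; ΔT = 11.7
Ra = ET₀ / [0.0023 × 0.408 × (Tmean+17.8) × √ΔT]
   = 4.36 / (0.0023 × 0.408 × 37.95 × 3.4205) = 35.793 MJ m⁻² d⁻¹

35.8 MJ m⁻² d⁻¹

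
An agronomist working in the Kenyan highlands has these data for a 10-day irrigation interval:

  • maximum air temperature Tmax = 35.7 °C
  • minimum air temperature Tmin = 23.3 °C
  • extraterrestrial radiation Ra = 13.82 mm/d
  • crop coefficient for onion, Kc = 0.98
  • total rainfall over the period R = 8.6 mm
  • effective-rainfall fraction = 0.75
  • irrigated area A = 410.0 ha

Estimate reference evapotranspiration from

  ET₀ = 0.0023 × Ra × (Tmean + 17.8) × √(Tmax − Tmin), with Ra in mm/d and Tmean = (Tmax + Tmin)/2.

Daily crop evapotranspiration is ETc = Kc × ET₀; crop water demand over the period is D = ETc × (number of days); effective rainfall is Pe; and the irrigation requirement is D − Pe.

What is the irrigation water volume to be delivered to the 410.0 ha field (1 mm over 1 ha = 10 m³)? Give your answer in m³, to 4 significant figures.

186300 m³

Tmean = (35.7 + 23.3)/2 = 29.50 °C
ET₀ = 0.0023 × 13.82 × (29.50 + 17.8) × √12.4 = 0.0023 × 13.82 × 47.30 × 3.5214 = 5.2943 mm/d
ETc = Kc × ET₀ = 0.98 × 5.2943 = 5.1884 mm/d
Crop demand D = ETc × 10 d = 5.1884 × 10 = 51.884 mm
Pe = 0.75 × 8.6 = 6.450 mm
D − Pe = 51.884 − 6.450 = 45.434 mm
Volume = 45.434 mm × 410.0 ha × 10 = 186279.4 m³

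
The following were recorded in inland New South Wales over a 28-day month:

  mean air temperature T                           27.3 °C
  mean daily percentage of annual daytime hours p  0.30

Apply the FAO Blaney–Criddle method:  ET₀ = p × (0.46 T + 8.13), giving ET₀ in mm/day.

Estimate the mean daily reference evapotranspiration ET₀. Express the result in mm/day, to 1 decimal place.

6.2 mm/day

ET₀ = 0.30 × (0.46 × 27.3 + 8.13) = 0.30 × 20.688 = 6.2064 mm/d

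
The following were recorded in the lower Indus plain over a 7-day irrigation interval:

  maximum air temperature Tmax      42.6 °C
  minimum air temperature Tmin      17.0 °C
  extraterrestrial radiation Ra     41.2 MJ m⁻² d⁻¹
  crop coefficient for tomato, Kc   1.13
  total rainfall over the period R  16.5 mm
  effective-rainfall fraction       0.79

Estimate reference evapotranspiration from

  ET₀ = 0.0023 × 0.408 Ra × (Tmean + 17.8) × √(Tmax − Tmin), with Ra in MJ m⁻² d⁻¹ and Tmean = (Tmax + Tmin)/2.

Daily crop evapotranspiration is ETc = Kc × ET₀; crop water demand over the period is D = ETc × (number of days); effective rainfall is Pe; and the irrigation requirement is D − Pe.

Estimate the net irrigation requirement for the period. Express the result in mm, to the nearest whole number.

61 mm

Tmean = (42.6 + 17.0)/2 = 29.80 °C
0.408 Ra = 0.408 × 41.2 = 16.8096 mm/d equivalent
ET₀ = 0.0023 × 16.8096 × (29.80 + 17.8) × √25.6 = 0.0023 × 16.8096 × 47.60 × 5.0596 = 9.3113 mm/d
ETc = Kc × ET₀ = 1.13 × 9.3113 = 10.5218 mm/d
Crop demand D = ETc × 7 d = 10.5218 × 7 = 73.653 mm
Pe = 0.79 × 16.5 = 13.035 mm
D − Pe = 73.653 − 13.035 = 60.618 mm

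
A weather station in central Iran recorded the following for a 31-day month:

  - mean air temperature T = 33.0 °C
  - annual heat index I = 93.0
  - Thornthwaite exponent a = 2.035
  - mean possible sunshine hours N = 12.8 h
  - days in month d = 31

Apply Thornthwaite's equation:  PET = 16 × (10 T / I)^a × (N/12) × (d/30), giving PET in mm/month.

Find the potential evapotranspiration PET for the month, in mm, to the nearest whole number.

232 mm

10T/I = 10 × 33.0 / 93.0 = 3.5484
(10T/I)^a = 3.5484^2.035 = 13.1618
Uncorrected PET = 16 × 13.1618 = 210.589 mm
Correction = (N/12)(d/30) = (12.8/12)(31/30) = 1.1022
PET = 210.589 × 1.1022 = 232.111 mm/month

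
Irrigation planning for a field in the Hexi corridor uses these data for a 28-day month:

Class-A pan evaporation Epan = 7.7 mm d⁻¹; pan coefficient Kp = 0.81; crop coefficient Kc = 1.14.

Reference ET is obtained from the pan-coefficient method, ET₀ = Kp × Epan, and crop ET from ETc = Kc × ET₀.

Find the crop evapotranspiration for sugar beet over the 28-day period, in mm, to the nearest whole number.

ET₀ = 0.81 × 7.7 = 6.2370 mm/d
ETc = Kc × ET₀ = 1.14 × 6.2370 = 7.1102 mm/d
Over 28 days: 7.1102 × 28 = 199.086 mm

199 mm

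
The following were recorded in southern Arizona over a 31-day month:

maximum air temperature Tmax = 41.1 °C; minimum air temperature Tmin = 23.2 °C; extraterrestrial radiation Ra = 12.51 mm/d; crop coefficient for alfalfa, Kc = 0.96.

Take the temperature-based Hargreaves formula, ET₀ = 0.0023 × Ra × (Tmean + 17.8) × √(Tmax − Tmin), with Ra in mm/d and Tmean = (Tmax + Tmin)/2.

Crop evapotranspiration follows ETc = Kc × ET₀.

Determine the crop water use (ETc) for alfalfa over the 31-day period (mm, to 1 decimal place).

Tmean = (41.1 + 23.2)/2 = 32.15 °C
ET₀ = 0.0023 × 12.51 × (32.15 + 17.8) × √17.9 = 0.0023 × 12.51 × 49.95 × 4.2308 = 6.0806 mm/d
ETc = Kc × ET₀ = 0.96 × 6.0806 = 5.8374 mm/d
Over 31 days: 5.8374 × 31 = 180.959 mm

181.0 mm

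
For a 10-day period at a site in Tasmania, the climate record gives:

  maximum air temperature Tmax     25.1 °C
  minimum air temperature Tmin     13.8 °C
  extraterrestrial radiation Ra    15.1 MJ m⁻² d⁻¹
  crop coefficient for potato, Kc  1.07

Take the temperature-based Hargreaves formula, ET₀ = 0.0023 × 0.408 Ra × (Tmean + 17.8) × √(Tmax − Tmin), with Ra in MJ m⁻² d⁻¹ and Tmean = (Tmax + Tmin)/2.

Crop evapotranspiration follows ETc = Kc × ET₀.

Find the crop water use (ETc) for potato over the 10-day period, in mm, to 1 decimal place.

Tmean = (25.1 + 13.8)/2 = 19.45 °C
0.408 Ra = 0.408 × 15.1 = 6.1608 mm/d equivalent
ET₀ = 0.0023 × 6.1608 × (19.45 + 17.8) × √11.3 = 0.0023 × 6.1608 × 37.25 × 3.3615 = 1.7743 mm/d
ETc = Kc × ET₀ = 1.07 × 1.7743 = 1.8985 mm/d
Over 10 days: 1.8985 × 10 = 18.985 mm

19.0 mm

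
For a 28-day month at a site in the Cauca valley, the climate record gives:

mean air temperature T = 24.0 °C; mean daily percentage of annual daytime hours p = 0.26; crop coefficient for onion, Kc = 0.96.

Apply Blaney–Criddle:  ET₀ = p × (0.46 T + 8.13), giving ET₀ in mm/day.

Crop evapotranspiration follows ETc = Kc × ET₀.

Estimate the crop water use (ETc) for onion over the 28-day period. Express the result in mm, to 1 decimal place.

ET₀ = 0.26 × (0.46 × 24.0 + 8.13) = 0.26 × 19.170 = 4.9842 mm/d
ETc = Kc × ET₀ = 0.96 × 4.9842 = 4.7848 mm/d
Over 28 days: 4.7848 × 28 = 133.974 mm

134.0 mm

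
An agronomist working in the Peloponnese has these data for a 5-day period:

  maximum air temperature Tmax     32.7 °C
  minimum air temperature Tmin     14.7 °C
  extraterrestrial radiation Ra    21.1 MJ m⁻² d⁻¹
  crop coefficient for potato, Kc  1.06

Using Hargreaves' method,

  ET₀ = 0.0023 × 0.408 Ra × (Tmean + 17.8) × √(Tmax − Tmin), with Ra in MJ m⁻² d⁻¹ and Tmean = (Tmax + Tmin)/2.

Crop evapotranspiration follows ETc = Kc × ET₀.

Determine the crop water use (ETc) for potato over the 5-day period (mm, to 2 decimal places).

Tmean = (32.7 + 14.7)/2 = 23.70 °C
0.408 Ra = 0.408 × 21.1 = 8.6088 mm/d equivalent
ET₀ = 0.0023 × 8.6088 × (23.70 + 17.8) × √18.0 = 0.0023 × 8.6088 × 41.50 × 4.2426 = 3.4862 mm/d
ETc = Kc × ET₀ = 1.06 × 3.4862 = 3.6954 mm/d
Over 5 days: 3.6954 × 5 = 18.477 mm

18.48 mm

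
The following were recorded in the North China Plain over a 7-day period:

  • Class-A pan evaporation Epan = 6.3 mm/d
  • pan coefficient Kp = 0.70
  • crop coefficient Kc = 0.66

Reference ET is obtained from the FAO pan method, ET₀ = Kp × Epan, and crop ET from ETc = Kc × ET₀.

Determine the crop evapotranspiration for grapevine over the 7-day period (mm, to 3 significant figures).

20.4 mm

ET₀ = 0.70 × 6.3 = 4.4100 mm/d
ETc = Kc × ET₀ = 0.66 × 4.4100 = 2.9106 mm/d
Over 7 days: 2.9106 × 7 = 20.374 mm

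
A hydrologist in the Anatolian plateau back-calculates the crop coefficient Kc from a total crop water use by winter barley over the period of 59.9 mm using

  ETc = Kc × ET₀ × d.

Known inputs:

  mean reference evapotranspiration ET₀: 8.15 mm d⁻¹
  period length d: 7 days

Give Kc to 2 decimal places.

ETc = Kc × ET₀ × d  ⇒  Kc = ETc / (ET₀ × d)
Kc = 59.9 / (8.15 × 7) = 59.9 / 57.05 = 1.0500

1.05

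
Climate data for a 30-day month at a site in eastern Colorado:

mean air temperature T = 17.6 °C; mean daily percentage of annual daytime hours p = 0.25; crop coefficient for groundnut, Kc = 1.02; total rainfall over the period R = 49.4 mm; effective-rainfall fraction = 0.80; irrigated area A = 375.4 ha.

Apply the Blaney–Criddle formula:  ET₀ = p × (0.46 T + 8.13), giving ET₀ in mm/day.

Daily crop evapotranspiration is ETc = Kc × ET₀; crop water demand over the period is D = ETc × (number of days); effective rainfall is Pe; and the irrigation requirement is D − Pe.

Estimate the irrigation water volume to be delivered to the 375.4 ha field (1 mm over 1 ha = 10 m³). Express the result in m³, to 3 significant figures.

ET₀ = 0.25 × (0.46 × 17.6 + 8.13) = 0.25 × 16.226 = 4.0565 mm/d
ETc = Kc × ET₀ = 1.02 × 4.0565 = 4.1376 mm/d
Crop demand D = ETc × 30 d = 4.1376 × 30 = 124.128 mm
Pe = 0.80 × 49.4 = 39.520 mm
D − Pe = 124.128 − 39.520 = 84.608 mm
Volume = 84.608 mm × 375.4 ha × 10 = 317618.4 m³

318000 m³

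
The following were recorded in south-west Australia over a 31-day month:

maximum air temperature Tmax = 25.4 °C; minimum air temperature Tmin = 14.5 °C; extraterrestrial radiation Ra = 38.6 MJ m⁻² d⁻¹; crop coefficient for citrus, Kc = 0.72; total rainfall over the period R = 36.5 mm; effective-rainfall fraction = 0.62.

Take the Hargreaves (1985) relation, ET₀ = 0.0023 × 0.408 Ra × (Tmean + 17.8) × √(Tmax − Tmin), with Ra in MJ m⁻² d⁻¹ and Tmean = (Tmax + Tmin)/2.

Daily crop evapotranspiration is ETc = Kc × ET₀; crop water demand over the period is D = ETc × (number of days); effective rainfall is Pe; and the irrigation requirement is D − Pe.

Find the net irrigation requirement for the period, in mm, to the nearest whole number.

78 mm

Tmean = (25.4 + 14.5)/2 = 19.95 °C
0.408 Ra = 0.408 × 38.6 = 15.7488 mm/d equivalent
ET₀ = 0.0023 × 15.7488 × (19.95 + 17.8) × √10.9 = 0.0023 × 15.7488 × 37.75 × 3.3015 = 4.5144 mm/d
ETc = Kc × ET₀ = 0.72 × 4.5144 = 3.2504 mm/d
Crop demand D = ETc × 31 d = 3.2504 × 31 = 100.762 mm
Pe = 0.62 × 36.5 = 22.630 mm
D − Pe = 100.762 − 22.630 = 78.132 mm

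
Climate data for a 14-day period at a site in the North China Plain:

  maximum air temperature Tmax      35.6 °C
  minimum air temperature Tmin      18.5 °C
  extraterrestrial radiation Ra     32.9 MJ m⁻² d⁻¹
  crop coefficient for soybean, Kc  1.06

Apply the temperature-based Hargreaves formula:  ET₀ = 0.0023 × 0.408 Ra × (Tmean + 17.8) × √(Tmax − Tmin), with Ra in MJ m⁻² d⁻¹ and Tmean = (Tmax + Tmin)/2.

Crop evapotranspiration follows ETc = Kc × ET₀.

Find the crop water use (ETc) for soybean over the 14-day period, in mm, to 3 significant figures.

85.0 mm

Tmean = (35.6 + 18.5)/2 = 27.05 °C
0.408 Ra = 0.408 × 32.9 = 13.4232 mm/d equivalent
ET₀ = 0.0023 × 13.4232 × (27.05 + 17.8) × √17.1 = 0.0023 × 13.4232 × 44.85 × 4.1352 = 5.7259 mm/d
ETc = Kc × ET₀ = 1.06 × 5.7259 = 6.0695 mm/d
Over 14 days: 6.0695 × 14 = 84.973 mm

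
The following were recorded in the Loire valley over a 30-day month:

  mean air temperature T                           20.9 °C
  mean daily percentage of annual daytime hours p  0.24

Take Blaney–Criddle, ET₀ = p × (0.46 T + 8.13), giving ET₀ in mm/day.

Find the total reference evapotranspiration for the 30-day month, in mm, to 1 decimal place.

ET₀ = 0.24 × (0.46 × 20.9 + 8.13) = 0.24 × 17.744 = 4.2586 mm/d
Monthly total = 4.2586 × 30 = 127.758 mm

127.8 mm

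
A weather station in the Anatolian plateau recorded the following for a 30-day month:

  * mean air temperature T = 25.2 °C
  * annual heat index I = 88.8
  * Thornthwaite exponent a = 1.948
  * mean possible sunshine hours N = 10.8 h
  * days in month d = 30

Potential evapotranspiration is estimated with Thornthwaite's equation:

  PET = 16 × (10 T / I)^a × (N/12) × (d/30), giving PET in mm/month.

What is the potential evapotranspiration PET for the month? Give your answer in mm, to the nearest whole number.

10T/I = 10 × 25.2 / 88.8 = 2.8378
(10T/I)^a = 2.8378^1.948 = 7.6280
Uncorrected PET = 16 × 7.6280 = 122.048 mm
Correction = (N/12)(d/30) = (10.8/12)(30/30) = 0.9000
PET = 122.048 × 0.9000 = 109.843 mm/month

110 mm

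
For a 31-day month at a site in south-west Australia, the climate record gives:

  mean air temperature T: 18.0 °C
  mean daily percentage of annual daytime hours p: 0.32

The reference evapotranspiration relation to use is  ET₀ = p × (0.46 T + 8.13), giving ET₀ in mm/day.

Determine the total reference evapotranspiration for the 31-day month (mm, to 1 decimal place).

162.8 mm

ET₀ = 0.32 × (0.46 × 18.0 + 8.13) = 0.32 × 16.410 = 5.2512 mm/d
Monthly total = 5.2512 × 31 = 162.787 mm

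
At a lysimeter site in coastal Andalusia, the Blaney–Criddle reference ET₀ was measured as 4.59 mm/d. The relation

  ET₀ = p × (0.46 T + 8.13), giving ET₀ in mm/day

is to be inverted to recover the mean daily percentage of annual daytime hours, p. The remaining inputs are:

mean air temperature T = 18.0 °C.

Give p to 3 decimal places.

p = ET₀ / (0.46 T + 8.13) = 4.59 / (0.46 × 18.0 + 8.13) = 4.59 / 16.410 = 0.2797

0.280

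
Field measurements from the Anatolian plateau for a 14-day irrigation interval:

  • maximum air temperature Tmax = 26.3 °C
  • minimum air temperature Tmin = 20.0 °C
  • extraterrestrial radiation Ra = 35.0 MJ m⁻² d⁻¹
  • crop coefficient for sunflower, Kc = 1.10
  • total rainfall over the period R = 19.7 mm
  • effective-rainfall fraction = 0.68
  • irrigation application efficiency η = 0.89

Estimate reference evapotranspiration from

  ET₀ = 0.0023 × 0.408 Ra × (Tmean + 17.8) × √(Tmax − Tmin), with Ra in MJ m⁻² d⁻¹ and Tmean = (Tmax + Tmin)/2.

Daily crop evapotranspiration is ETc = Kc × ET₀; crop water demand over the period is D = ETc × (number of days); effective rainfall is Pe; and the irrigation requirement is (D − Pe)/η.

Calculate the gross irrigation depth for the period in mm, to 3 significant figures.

43.4 mm

Tmean = (26.3 + 20.0)/2 = 23.15 °C
0.408 Ra = 0.408 × 35.0 = 14.2800 mm/d equivalent
ET₀ = 0.0023 × 14.2800 × (23.15 + 17.8) × √6.3 = 0.0023 × 14.2800 × 40.95 × 2.5100 = 3.3759 mm/d
ETc = Kc × ET₀ = 1.10 × 3.3759 = 3.7135 mm/d
Crop demand D = ETc × 14 d = 3.7135 × 14 = 51.989 mm
Pe = 0.68 × 19.7 = 13.396 mm
D − Pe = 51.989 − 13.396 = 38.593 mm
Gross irrigation = 38.593 / 0.89 = 43.363 mm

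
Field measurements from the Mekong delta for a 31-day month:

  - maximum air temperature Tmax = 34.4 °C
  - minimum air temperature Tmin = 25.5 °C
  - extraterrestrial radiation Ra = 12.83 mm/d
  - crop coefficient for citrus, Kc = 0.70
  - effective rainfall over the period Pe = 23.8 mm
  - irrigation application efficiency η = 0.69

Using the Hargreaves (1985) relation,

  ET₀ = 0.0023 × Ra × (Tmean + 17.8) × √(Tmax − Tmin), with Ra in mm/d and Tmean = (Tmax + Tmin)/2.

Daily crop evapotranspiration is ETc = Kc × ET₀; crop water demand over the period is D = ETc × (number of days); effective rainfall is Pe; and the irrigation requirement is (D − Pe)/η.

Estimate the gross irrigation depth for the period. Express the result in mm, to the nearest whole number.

98 mm

Tmean = (34.4 + 25.5)/2 = 29.95 °C
ET₀ = 0.0023 × 12.83 × (29.95 + 17.8) × √8.9 = 0.0023 × 12.83 × 47.75 × 2.9833 = 4.2036 mm/d
ETc = Kc × ET₀ = 0.70 × 4.2036 = 2.9425 mm/d
Crop demand D = ETc × 31 d = 2.9425 × 31 = 91.218 mm
D − Pe = 91.218 − 23.8 = 67.418 mm
Gross irrigation = 67.418 / 0.69 = 97.707 mm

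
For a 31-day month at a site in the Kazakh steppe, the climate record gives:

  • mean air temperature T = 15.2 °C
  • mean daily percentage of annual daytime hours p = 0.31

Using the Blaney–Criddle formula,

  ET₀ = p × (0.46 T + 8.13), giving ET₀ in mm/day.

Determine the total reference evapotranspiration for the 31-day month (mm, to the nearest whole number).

ET₀ = 0.31 × (0.46 × 15.2 + 8.13) = 0.31 × 15.122 = 4.6878 mm/d
Monthly total = 4.6878 × 31 = 145.322 mm

145 mm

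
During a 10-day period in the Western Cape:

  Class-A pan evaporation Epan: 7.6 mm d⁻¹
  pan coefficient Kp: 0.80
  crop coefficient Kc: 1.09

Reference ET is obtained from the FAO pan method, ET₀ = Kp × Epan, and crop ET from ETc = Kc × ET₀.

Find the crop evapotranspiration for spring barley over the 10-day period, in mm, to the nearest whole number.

66 mm

ET₀ = 0.80 × 7.6 = 6.0800 mm/d
ETc = Kc × ET₀ = 1.09 × 6.0800 = 6.6272 mm/d
Over 10 days: 6.6272 × 10 = 66.272 mm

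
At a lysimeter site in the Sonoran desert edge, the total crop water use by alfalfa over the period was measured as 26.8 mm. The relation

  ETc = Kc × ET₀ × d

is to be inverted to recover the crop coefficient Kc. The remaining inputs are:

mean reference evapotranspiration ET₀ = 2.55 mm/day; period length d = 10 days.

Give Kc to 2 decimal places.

ETc = Kc × ET₀ × d  ⇒  Kc = ETc / (ET₀ × d)
Kc = 26.8 / (2.55 × 10) = 26.8 / 25.50 = 1.0510

1.05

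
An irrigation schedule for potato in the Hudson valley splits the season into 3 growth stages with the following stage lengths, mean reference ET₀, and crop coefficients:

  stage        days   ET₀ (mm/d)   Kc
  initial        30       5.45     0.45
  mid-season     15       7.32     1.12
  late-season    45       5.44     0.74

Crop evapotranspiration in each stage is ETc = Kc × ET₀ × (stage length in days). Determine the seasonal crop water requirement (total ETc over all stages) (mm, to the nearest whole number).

378 mm

initial: 0.45 × 5.45 × 30 = 73.58 mm
mid-season: 1.12 × 7.32 × 15 = 122.98 mm
late-season: 0.74 × 5.44 × 45 = 181.15 mm
Seasonal total = 377.71 mm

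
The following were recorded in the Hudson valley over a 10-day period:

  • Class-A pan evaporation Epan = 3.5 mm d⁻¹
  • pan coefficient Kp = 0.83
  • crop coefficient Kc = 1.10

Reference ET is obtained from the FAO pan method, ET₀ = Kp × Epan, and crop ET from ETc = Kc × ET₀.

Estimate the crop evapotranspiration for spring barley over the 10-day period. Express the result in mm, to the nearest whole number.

ET₀ = 0.83 × 3.5 = 2.9050 mm/d
ETc = Kc × ET₀ = 1.10 × 2.9050 = 3.1955 mm/d
Over 10 days: 3.1955 × 10 = 31.955 mm

32 mm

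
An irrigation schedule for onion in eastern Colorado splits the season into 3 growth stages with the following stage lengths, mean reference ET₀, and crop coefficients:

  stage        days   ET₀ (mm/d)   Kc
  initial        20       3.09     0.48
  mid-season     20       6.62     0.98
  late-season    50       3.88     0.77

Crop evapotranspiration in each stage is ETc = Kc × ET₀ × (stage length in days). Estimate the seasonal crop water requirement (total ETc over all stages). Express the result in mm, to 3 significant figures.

309 mm

initial: 0.48 × 3.09 × 20 = 29.66 mm
mid-season: 0.98 × 6.62 × 20 = 129.75 mm
late-season: 0.77 × 3.88 × 50 = 149.38 mm
Seasonal total = 308.79 mm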